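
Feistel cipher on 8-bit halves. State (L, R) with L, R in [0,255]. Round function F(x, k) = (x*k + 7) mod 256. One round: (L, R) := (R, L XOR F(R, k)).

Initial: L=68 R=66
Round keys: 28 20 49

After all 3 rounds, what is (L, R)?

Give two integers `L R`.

Answer: 225 99

Derivation:
Round 1 (k=28): L=66 R=123
Round 2 (k=20): L=123 R=225
Round 3 (k=49): L=225 R=99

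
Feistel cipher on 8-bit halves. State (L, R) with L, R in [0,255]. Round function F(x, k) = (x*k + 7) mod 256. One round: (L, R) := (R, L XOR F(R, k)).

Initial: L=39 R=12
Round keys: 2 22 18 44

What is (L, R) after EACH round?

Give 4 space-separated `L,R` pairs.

Round 1 (k=2): L=12 R=56
Round 2 (k=22): L=56 R=219
Round 3 (k=18): L=219 R=85
Round 4 (k=44): L=85 R=120

Answer: 12,56 56,219 219,85 85,120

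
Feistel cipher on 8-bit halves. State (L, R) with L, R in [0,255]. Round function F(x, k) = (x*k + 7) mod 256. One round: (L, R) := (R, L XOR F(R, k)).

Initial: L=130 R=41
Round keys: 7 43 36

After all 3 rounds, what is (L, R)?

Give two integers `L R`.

Round 1 (k=7): L=41 R=164
Round 2 (k=43): L=164 R=186
Round 3 (k=36): L=186 R=139

Answer: 186 139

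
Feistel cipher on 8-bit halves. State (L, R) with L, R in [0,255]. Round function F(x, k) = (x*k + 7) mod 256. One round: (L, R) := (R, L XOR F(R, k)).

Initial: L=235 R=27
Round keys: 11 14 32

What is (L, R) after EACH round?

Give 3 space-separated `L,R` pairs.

Answer: 27,219 219,26 26,156

Derivation:
Round 1 (k=11): L=27 R=219
Round 2 (k=14): L=219 R=26
Round 3 (k=32): L=26 R=156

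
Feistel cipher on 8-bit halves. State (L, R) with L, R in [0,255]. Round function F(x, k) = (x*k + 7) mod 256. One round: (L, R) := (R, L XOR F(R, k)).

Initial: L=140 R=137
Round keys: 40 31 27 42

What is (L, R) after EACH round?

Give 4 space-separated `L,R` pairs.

Answer: 137,227 227,13 13,133 133,212

Derivation:
Round 1 (k=40): L=137 R=227
Round 2 (k=31): L=227 R=13
Round 3 (k=27): L=13 R=133
Round 4 (k=42): L=133 R=212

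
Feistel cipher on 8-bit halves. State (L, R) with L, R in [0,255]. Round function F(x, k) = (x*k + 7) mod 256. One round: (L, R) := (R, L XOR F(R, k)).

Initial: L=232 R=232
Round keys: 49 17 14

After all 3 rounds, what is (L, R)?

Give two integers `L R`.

Round 1 (k=49): L=232 R=135
Round 2 (k=17): L=135 R=22
Round 3 (k=14): L=22 R=188

Answer: 22 188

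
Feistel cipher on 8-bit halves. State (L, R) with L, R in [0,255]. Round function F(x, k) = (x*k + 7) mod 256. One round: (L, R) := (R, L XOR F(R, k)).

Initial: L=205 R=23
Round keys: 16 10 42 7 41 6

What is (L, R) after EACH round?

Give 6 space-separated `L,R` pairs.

Round 1 (k=16): L=23 R=186
Round 2 (k=10): L=186 R=92
Round 3 (k=42): L=92 R=165
Round 4 (k=7): L=165 R=214
Round 5 (k=41): L=214 R=232
Round 6 (k=6): L=232 R=161

Answer: 23,186 186,92 92,165 165,214 214,232 232,161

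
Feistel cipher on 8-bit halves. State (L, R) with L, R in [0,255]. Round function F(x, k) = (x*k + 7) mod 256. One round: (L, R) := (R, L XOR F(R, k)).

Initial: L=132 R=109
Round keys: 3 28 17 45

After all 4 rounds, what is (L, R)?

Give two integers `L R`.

Round 1 (k=3): L=109 R=202
Round 2 (k=28): L=202 R=114
Round 3 (k=17): L=114 R=83
Round 4 (k=45): L=83 R=236

Answer: 83 236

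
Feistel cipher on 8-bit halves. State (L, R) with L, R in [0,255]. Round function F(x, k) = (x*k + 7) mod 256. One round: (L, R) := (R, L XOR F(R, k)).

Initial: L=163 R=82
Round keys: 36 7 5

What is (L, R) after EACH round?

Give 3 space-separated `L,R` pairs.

Answer: 82,44 44,105 105,56

Derivation:
Round 1 (k=36): L=82 R=44
Round 2 (k=7): L=44 R=105
Round 3 (k=5): L=105 R=56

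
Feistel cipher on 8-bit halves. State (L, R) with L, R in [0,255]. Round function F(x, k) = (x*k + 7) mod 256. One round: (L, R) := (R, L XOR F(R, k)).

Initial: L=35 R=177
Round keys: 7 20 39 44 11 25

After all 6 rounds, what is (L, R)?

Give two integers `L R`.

Round 1 (k=7): L=177 R=253
Round 2 (k=20): L=253 R=122
Round 3 (k=39): L=122 R=96
Round 4 (k=44): L=96 R=253
Round 5 (k=11): L=253 R=134
Round 6 (k=25): L=134 R=224

Answer: 134 224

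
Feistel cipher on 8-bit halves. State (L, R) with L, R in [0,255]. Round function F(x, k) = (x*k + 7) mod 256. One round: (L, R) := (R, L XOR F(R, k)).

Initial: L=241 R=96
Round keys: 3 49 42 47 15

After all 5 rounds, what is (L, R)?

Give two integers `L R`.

Round 1 (k=3): L=96 R=214
Round 2 (k=49): L=214 R=157
Round 3 (k=42): L=157 R=31
Round 4 (k=47): L=31 R=37
Round 5 (k=15): L=37 R=45

Answer: 37 45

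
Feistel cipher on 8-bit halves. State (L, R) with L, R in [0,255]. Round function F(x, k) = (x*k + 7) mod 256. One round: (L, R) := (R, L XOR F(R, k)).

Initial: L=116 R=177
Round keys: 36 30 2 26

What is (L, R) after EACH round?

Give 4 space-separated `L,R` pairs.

Answer: 177,159 159,24 24,168 168,15

Derivation:
Round 1 (k=36): L=177 R=159
Round 2 (k=30): L=159 R=24
Round 3 (k=2): L=24 R=168
Round 4 (k=26): L=168 R=15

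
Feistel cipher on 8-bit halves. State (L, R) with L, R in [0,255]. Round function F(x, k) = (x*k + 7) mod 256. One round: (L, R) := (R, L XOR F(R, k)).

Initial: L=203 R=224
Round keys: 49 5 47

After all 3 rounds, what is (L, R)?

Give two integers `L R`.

Round 1 (k=49): L=224 R=44
Round 2 (k=5): L=44 R=3
Round 3 (k=47): L=3 R=184

Answer: 3 184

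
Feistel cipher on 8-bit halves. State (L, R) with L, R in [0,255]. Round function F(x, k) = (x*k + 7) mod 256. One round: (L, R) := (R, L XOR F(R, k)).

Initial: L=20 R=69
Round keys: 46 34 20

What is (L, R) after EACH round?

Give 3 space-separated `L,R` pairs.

Round 1 (k=46): L=69 R=121
Round 2 (k=34): L=121 R=92
Round 3 (k=20): L=92 R=78

Answer: 69,121 121,92 92,78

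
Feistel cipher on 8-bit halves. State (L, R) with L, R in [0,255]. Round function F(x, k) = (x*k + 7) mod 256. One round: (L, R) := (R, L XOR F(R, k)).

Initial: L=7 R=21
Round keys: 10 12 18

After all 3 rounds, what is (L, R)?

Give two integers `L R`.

Round 1 (k=10): L=21 R=222
Round 2 (k=12): L=222 R=122
Round 3 (k=18): L=122 R=69

Answer: 122 69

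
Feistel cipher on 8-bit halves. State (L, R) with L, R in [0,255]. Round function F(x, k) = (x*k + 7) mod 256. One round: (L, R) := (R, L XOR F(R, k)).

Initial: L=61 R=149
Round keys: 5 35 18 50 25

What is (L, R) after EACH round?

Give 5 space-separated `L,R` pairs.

Answer: 149,205 205,155 155,32 32,220 220,163

Derivation:
Round 1 (k=5): L=149 R=205
Round 2 (k=35): L=205 R=155
Round 3 (k=18): L=155 R=32
Round 4 (k=50): L=32 R=220
Round 5 (k=25): L=220 R=163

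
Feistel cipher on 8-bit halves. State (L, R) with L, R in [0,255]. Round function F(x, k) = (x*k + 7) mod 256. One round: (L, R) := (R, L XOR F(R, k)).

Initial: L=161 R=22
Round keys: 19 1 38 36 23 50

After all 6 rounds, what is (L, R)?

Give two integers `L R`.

Round 1 (k=19): L=22 R=8
Round 2 (k=1): L=8 R=25
Round 3 (k=38): L=25 R=181
Round 4 (k=36): L=181 R=98
Round 5 (k=23): L=98 R=96
Round 6 (k=50): L=96 R=165

Answer: 96 165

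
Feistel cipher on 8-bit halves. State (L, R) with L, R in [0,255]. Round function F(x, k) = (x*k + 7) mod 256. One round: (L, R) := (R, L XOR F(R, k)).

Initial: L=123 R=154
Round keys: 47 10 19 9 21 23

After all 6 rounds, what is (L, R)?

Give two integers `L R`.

Round 1 (k=47): L=154 R=54
Round 2 (k=10): L=54 R=185
Round 3 (k=19): L=185 R=244
Round 4 (k=9): L=244 R=34
Round 5 (k=21): L=34 R=37
Round 6 (k=23): L=37 R=120

Answer: 37 120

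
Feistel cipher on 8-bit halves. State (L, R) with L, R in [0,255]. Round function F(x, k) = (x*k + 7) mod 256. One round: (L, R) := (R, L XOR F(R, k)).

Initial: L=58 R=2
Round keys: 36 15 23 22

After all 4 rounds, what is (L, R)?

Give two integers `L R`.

Answer: 82 243

Derivation:
Round 1 (k=36): L=2 R=117
Round 2 (k=15): L=117 R=224
Round 3 (k=23): L=224 R=82
Round 4 (k=22): L=82 R=243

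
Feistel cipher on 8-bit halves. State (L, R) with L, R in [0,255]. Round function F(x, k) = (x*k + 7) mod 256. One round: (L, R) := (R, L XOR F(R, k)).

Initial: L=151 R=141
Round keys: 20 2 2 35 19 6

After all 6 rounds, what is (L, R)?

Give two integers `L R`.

Round 1 (k=20): L=141 R=156
Round 2 (k=2): L=156 R=178
Round 3 (k=2): L=178 R=247
Round 4 (k=35): L=247 R=126
Round 5 (k=19): L=126 R=150
Round 6 (k=6): L=150 R=245

Answer: 150 245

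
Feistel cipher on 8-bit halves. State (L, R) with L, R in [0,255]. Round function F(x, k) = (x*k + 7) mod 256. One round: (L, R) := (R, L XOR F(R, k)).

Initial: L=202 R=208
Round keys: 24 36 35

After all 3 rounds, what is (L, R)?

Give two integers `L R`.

Answer: 11 197

Derivation:
Round 1 (k=24): L=208 R=77
Round 2 (k=36): L=77 R=11
Round 3 (k=35): L=11 R=197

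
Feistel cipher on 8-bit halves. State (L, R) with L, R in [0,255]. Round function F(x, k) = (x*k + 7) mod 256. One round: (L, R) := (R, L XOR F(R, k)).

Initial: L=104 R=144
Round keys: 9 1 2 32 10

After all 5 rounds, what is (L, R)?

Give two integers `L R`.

Round 1 (k=9): L=144 R=127
Round 2 (k=1): L=127 R=22
Round 3 (k=2): L=22 R=76
Round 4 (k=32): L=76 R=145
Round 5 (k=10): L=145 R=253

Answer: 145 253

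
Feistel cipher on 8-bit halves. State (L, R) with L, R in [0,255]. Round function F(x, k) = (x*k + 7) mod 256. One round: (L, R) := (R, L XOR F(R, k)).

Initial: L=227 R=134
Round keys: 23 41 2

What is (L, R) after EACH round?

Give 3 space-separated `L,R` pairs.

Round 1 (k=23): L=134 R=242
Round 2 (k=41): L=242 R=79
Round 3 (k=2): L=79 R=87

Answer: 134,242 242,79 79,87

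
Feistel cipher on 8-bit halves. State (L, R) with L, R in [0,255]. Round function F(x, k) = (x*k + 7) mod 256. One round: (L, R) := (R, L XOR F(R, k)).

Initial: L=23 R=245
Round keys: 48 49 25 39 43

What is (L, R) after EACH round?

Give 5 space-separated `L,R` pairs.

Answer: 245,224 224,18 18,41 41,84 84,10

Derivation:
Round 1 (k=48): L=245 R=224
Round 2 (k=49): L=224 R=18
Round 3 (k=25): L=18 R=41
Round 4 (k=39): L=41 R=84
Round 5 (k=43): L=84 R=10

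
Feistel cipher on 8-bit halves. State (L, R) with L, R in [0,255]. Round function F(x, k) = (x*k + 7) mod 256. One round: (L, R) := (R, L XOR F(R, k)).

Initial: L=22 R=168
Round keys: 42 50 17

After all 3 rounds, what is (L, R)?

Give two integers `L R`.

Round 1 (k=42): L=168 R=129
Round 2 (k=50): L=129 R=145
Round 3 (k=17): L=145 R=41

Answer: 145 41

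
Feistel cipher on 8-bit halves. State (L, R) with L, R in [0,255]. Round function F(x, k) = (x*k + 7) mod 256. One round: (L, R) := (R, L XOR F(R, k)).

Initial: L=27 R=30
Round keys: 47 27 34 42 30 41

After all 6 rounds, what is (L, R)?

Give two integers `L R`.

Round 1 (k=47): L=30 R=146
Round 2 (k=27): L=146 R=115
Round 3 (k=34): L=115 R=223
Round 4 (k=42): L=223 R=238
Round 5 (k=30): L=238 R=52
Round 6 (k=41): L=52 R=181

Answer: 52 181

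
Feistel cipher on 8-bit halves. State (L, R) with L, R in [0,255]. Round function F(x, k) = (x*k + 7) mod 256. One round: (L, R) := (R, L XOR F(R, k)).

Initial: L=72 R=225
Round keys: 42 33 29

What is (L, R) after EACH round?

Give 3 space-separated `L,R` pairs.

Round 1 (k=42): L=225 R=185
Round 2 (k=33): L=185 R=1
Round 3 (k=29): L=1 R=157

Answer: 225,185 185,1 1,157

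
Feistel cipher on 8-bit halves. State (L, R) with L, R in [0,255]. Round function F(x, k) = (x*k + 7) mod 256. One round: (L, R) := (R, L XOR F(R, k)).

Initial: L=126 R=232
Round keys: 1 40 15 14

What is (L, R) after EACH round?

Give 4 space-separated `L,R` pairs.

Round 1 (k=1): L=232 R=145
Round 2 (k=40): L=145 R=71
Round 3 (k=15): L=71 R=161
Round 4 (k=14): L=161 R=146

Answer: 232,145 145,71 71,161 161,146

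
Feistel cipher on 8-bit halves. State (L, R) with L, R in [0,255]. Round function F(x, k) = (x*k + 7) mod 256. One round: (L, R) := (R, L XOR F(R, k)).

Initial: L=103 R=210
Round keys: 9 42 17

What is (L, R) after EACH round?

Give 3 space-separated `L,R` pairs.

Round 1 (k=9): L=210 R=14
Round 2 (k=42): L=14 R=129
Round 3 (k=17): L=129 R=150

Answer: 210,14 14,129 129,150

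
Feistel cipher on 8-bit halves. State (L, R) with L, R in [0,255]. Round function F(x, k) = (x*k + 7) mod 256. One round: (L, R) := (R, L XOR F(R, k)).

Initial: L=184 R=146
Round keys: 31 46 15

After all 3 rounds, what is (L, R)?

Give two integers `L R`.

Answer: 207 37

Derivation:
Round 1 (k=31): L=146 R=13
Round 2 (k=46): L=13 R=207
Round 3 (k=15): L=207 R=37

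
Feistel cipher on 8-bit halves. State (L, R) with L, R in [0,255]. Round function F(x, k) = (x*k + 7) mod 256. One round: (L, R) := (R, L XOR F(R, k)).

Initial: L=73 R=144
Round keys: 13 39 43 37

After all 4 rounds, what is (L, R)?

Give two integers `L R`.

Round 1 (k=13): L=144 R=30
Round 2 (k=39): L=30 R=9
Round 3 (k=43): L=9 R=148
Round 4 (k=37): L=148 R=98

Answer: 148 98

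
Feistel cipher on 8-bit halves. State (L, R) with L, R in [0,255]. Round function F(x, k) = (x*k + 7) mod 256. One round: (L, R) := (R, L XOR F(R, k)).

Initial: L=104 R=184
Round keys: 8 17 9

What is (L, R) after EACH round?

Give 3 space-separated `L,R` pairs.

Answer: 184,175 175,30 30,186

Derivation:
Round 1 (k=8): L=184 R=175
Round 2 (k=17): L=175 R=30
Round 3 (k=9): L=30 R=186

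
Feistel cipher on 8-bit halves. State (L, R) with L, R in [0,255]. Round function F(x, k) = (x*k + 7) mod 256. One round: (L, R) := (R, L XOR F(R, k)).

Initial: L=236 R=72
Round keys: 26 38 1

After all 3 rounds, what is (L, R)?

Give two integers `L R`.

Round 1 (k=26): L=72 R=187
Round 2 (k=38): L=187 R=129
Round 3 (k=1): L=129 R=51

Answer: 129 51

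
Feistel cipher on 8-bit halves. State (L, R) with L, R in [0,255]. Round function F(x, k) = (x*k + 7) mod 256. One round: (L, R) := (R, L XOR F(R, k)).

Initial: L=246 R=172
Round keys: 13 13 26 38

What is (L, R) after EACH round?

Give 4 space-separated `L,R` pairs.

Answer: 172,53 53,20 20,58 58,183

Derivation:
Round 1 (k=13): L=172 R=53
Round 2 (k=13): L=53 R=20
Round 3 (k=26): L=20 R=58
Round 4 (k=38): L=58 R=183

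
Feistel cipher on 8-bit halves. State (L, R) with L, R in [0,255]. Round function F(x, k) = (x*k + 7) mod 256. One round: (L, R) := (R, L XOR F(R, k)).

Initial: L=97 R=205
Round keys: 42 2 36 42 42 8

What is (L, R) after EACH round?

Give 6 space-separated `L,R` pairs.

Answer: 205,200 200,90 90,103 103,183 183,106 106,224

Derivation:
Round 1 (k=42): L=205 R=200
Round 2 (k=2): L=200 R=90
Round 3 (k=36): L=90 R=103
Round 4 (k=42): L=103 R=183
Round 5 (k=42): L=183 R=106
Round 6 (k=8): L=106 R=224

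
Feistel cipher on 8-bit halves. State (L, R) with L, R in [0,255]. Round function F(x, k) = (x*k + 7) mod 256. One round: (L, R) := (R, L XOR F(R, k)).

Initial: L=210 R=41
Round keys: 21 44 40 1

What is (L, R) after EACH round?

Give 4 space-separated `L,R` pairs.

Round 1 (k=21): L=41 R=182
Round 2 (k=44): L=182 R=102
Round 3 (k=40): L=102 R=65
Round 4 (k=1): L=65 R=46

Answer: 41,182 182,102 102,65 65,46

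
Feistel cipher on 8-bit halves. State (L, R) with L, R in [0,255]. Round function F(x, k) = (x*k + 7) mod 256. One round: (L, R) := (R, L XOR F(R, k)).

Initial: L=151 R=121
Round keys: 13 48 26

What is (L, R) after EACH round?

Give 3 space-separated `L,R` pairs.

Answer: 121,187 187,110 110,136

Derivation:
Round 1 (k=13): L=121 R=187
Round 2 (k=48): L=187 R=110
Round 3 (k=26): L=110 R=136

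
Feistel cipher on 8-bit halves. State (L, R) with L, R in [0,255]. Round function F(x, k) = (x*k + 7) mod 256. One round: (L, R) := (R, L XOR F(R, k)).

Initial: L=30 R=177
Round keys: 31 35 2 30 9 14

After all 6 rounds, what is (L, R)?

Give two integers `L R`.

Round 1 (k=31): L=177 R=104
Round 2 (k=35): L=104 R=142
Round 3 (k=2): L=142 R=75
Round 4 (k=30): L=75 R=95
Round 5 (k=9): L=95 R=21
Round 6 (k=14): L=21 R=114

Answer: 21 114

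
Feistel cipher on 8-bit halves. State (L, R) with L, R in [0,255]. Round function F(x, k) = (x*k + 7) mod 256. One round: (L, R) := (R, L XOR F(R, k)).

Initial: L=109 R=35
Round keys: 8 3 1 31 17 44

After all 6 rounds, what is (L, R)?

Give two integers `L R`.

Round 1 (k=8): L=35 R=114
Round 2 (k=3): L=114 R=126
Round 3 (k=1): L=126 R=247
Round 4 (k=31): L=247 R=142
Round 5 (k=17): L=142 R=130
Round 6 (k=44): L=130 R=209

Answer: 130 209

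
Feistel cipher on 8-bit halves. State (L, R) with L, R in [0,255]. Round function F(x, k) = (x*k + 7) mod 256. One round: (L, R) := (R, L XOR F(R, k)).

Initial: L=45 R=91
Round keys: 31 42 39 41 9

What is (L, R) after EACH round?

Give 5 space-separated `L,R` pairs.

Round 1 (k=31): L=91 R=33
Round 2 (k=42): L=33 R=42
Round 3 (k=39): L=42 R=76
Round 4 (k=41): L=76 R=25
Round 5 (k=9): L=25 R=164

Answer: 91,33 33,42 42,76 76,25 25,164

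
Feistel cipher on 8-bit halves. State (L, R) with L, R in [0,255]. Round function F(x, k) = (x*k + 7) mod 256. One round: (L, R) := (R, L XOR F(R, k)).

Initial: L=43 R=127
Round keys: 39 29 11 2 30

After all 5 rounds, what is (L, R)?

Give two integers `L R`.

Round 1 (k=39): L=127 R=75
Round 2 (k=29): L=75 R=249
Round 3 (k=11): L=249 R=241
Round 4 (k=2): L=241 R=16
Round 5 (k=30): L=16 R=22

Answer: 16 22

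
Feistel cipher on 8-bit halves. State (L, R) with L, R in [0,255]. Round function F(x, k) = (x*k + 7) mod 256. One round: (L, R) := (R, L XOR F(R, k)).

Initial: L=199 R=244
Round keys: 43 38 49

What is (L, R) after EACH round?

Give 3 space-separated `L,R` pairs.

Round 1 (k=43): L=244 R=196
Round 2 (k=38): L=196 R=235
Round 3 (k=49): L=235 R=198

Answer: 244,196 196,235 235,198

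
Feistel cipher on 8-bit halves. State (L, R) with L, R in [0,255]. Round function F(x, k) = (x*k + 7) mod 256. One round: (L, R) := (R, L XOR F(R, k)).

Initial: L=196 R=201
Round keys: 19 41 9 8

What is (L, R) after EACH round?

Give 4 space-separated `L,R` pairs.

Round 1 (k=19): L=201 R=54
Round 2 (k=41): L=54 R=100
Round 3 (k=9): L=100 R=189
Round 4 (k=8): L=189 R=139

Answer: 201,54 54,100 100,189 189,139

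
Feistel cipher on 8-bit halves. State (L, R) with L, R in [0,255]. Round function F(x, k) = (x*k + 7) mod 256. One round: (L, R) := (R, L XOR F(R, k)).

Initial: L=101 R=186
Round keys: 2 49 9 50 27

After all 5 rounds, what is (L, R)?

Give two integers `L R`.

Answer: 184 15

Derivation:
Round 1 (k=2): L=186 R=30
Round 2 (k=49): L=30 R=127
Round 3 (k=9): L=127 R=96
Round 4 (k=50): L=96 R=184
Round 5 (k=27): L=184 R=15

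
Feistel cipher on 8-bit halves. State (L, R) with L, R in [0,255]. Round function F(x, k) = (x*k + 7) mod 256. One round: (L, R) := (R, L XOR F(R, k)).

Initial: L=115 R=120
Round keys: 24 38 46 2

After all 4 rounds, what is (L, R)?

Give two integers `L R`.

Round 1 (k=24): L=120 R=52
Round 2 (k=38): L=52 R=199
Round 3 (k=46): L=199 R=253
Round 4 (k=2): L=253 R=198

Answer: 253 198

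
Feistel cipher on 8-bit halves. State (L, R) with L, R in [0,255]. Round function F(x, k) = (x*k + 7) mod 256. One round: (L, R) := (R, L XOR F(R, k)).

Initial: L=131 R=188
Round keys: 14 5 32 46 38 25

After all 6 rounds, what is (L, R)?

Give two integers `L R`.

Round 1 (k=14): L=188 R=204
Round 2 (k=5): L=204 R=191
Round 3 (k=32): L=191 R=43
Round 4 (k=46): L=43 R=126
Round 5 (k=38): L=126 R=144
Round 6 (k=25): L=144 R=105

Answer: 144 105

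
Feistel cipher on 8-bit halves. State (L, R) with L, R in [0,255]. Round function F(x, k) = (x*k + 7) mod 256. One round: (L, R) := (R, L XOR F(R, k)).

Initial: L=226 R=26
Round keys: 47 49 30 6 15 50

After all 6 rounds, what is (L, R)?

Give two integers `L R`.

Answer: 60 228

Derivation:
Round 1 (k=47): L=26 R=47
Round 2 (k=49): L=47 R=28
Round 3 (k=30): L=28 R=96
Round 4 (k=6): L=96 R=91
Round 5 (k=15): L=91 R=60
Round 6 (k=50): L=60 R=228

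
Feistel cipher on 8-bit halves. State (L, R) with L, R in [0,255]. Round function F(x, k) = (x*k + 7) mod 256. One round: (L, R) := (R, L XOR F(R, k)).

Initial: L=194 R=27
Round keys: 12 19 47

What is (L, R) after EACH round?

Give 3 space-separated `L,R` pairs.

Answer: 27,137 137,41 41,7

Derivation:
Round 1 (k=12): L=27 R=137
Round 2 (k=19): L=137 R=41
Round 3 (k=47): L=41 R=7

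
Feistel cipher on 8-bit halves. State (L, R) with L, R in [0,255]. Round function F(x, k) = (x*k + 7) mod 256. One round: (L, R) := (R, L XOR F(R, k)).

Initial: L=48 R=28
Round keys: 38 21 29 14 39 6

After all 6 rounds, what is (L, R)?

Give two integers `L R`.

Round 1 (k=38): L=28 R=31
Round 2 (k=21): L=31 R=142
Round 3 (k=29): L=142 R=2
Round 4 (k=14): L=2 R=173
Round 5 (k=39): L=173 R=96
Round 6 (k=6): L=96 R=234

Answer: 96 234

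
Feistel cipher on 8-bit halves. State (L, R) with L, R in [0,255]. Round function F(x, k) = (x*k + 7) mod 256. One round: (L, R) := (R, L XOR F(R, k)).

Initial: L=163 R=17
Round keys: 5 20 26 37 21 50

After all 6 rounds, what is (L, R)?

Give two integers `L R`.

Answer: 240 158

Derivation:
Round 1 (k=5): L=17 R=255
Round 2 (k=20): L=255 R=226
Round 3 (k=26): L=226 R=4
Round 4 (k=37): L=4 R=121
Round 5 (k=21): L=121 R=240
Round 6 (k=50): L=240 R=158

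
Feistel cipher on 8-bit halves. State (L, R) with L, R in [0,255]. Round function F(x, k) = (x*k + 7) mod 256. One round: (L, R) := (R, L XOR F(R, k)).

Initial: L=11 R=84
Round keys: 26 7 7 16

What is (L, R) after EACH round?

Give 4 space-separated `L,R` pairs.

Answer: 84,132 132,247 247,76 76,48

Derivation:
Round 1 (k=26): L=84 R=132
Round 2 (k=7): L=132 R=247
Round 3 (k=7): L=247 R=76
Round 4 (k=16): L=76 R=48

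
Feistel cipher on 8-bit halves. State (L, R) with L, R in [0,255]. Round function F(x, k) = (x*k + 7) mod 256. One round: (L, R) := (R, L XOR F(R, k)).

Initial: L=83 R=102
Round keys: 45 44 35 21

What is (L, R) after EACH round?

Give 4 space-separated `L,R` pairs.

Answer: 102,166 166,233 233,68 68,114

Derivation:
Round 1 (k=45): L=102 R=166
Round 2 (k=44): L=166 R=233
Round 3 (k=35): L=233 R=68
Round 4 (k=21): L=68 R=114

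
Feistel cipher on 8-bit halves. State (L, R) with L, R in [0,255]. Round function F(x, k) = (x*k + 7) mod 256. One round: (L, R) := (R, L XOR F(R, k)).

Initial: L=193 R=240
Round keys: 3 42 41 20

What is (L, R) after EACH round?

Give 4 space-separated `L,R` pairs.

Answer: 240,22 22,83 83,68 68,4

Derivation:
Round 1 (k=3): L=240 R=22
Round 2 (k=42): L=22 R=83
Round 3 (k=41): L=83 R=68
Round 4 (k=20): L=68 R=4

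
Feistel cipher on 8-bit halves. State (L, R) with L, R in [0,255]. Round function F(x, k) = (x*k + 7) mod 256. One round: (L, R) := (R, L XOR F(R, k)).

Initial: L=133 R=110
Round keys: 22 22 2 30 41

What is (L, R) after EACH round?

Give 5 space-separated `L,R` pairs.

Round 1 (k=22): L=110 R=254
Round 2 (k=22): L=254 R=181
Round 3 (k=2): L=181 R=143
Round 4 (k=30): L=143 R=124
Round 5 (k=41): L=124 R=108

Answer: 110,254 254,181 181,143 143,124 124,108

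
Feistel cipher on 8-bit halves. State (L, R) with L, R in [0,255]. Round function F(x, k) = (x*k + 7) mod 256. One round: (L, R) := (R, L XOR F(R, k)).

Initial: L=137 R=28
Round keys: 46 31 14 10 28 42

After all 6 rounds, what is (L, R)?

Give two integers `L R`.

Answer: 124 23

Derivation:
Round 1 (k=46): L=28 R=134
Round 2 (k=31): L=134 R=93
Round 3 (k=14): L=93 R=155
Round 4 (k=10): L=155 R=72
Round 5 (k=28): L=72 R=124
Round 6 (k=42): L=124 R=23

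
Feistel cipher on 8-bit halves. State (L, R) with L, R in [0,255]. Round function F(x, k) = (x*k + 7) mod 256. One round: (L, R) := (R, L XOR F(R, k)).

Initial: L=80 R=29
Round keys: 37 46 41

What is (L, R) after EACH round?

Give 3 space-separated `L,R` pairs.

Answer: 29,104 104,170 170,41

Derivation:
Round 1 (k=37): L=29 R=104
Round 2 (k=46): L=104 R=170
Round 3 (k=41): L=170 R=41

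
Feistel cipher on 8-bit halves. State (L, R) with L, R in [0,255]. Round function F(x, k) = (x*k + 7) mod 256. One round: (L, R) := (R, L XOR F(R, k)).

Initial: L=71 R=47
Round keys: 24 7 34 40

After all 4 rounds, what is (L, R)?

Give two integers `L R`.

Answer: 79 111

Derivation:
Round 1 (k=24): L=47 R=40
Round 2 (k=7): L=40 R=48
Round 3 (k=34): L=48 R=79
Round 4 (k=40): L=79 R=111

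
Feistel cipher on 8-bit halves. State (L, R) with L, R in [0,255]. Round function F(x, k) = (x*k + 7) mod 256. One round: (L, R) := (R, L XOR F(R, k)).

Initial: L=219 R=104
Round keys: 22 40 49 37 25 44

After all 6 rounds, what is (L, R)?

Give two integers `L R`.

Answer: 7 13

Derivation:
Round 1 (k=22): L=104 R=44
Round 2 (k=40): L=44 R=143
Round 3 (k=49): L=143 R=74
Round 4 (k=37): L=74 R=54
Round 5 (k=25): L=54 R=7
Round 6 (k=44): L=7 R=13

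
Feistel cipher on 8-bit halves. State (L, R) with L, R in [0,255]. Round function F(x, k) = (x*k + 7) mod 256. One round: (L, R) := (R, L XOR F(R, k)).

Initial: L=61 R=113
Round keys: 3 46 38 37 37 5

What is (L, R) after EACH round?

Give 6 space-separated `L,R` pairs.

Round 1 (k=3): L=113 R=103
Round 2 (k=46): L=103 R=248
Round 3 (k=38): L=248 R=176
Round 4 (k=37): L=176 R=143
Round 5 (k=37): L=143 R=2
Round 6 (k=5): L=2 R=158

Answer: 113,103 103,248 248,176 176,143 143,2 2,158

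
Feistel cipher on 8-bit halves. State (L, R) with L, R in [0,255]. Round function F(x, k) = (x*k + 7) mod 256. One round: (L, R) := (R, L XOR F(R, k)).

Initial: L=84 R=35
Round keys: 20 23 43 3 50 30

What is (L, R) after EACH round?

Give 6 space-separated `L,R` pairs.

Round 1 (k=20): L=35 R=151
Round 2 (k=23): L=151 R=187
Round 3 (k=43): L=187 R=231
Round 4 (k=3): L=231 R=7
Round 5 (k=50): L=7 R=130
Round 6 (k=30): L=130 R=68

Answer: 35,151 151,187 187,231 231,7 7,130 130,68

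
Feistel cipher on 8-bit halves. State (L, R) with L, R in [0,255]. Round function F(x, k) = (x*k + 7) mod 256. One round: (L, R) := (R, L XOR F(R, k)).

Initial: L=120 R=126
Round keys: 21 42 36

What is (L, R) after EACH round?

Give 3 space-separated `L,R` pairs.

Round 1 (k=21): L=126 R=37
Round 2 (k=42): L=37 R=103
Round 3 (k=36): L=103 R=166

Answer: 126,37 37,103 103,166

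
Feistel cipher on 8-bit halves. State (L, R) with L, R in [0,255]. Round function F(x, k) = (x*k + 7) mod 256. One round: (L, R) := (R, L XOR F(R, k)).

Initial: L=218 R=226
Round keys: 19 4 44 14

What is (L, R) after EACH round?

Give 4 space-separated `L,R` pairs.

Round 1 (k=19): L=226 R=23
Round 2 (k=4): L=23 R=129
Round 3 (k=44): L=129 R=36
Round 4 (k=14): L=36 R=126

Answer: 226,23 23,129 129,36 36,126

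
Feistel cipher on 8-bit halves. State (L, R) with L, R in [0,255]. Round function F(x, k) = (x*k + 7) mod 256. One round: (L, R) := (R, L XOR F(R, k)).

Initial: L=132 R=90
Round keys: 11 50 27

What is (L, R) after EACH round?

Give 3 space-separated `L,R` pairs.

Answer: 90,97 97,163 163,89

Derivation:
Round 1 (k=11): L=90 R=97
Round 2 (k=50): L=97 R=163
Round 3 (k=27): L=163 R=89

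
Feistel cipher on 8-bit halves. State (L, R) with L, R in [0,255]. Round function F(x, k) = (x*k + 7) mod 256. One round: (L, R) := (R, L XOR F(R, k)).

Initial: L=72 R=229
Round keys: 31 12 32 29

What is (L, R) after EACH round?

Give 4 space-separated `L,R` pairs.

Round 1 (k=31): L=229 R=138
Round 2 (k=12): L=138 R=154
Round 3 (k=32): L=154 R=205
Round 4 (k=29): L=205 R=218

Answer: 229,138 138,154 154,205 205,218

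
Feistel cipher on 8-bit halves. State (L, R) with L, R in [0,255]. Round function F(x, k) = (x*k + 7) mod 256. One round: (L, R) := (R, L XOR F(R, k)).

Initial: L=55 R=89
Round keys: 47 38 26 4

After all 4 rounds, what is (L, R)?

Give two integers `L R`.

Answer: 134 219

Derivation:
Round 1 (k=47): L=89 R=105
Round 2 (k=38): L=105 R=196
Round 3 (k=26): L=196 R=134
Round 4 (k=4): L=134 R=219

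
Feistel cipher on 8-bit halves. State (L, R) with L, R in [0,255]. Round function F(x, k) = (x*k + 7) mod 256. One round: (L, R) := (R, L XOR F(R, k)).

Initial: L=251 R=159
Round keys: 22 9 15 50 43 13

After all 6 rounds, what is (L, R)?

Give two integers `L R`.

Answer: 75 181

Derivation:
Round 1 (k=22): L=159 R=74
Round 2 (k=9): L=74 R=62
Round 3 (k=15): L=62 R=227
Round 4 (k=50): L=227 R=99
Round 5 (k=43): L=99 R=75
Round 6 (k=13): L=75 R=181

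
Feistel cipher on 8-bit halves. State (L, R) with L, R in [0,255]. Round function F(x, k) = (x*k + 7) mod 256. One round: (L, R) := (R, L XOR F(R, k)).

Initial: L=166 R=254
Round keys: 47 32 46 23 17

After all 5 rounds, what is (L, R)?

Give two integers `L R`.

Answer: 116 49

Derivation:
Round 1 (k=47): L=254 R=15
Round 2 (k=32): L=15 R=25
Round 3 (k=46): L=25 R=138
Round 4 (k=23): L=138 R=116
Round 5 (k=17): L=116 R=49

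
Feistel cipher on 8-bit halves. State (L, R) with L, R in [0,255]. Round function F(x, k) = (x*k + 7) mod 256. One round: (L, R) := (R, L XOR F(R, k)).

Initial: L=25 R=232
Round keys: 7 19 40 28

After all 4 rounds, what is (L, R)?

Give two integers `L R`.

Round 1 (k=7): L=232 R=70
Round 2 (k=19): L=70 R=209
Round 3 (k=40): L=209 R=233
Round 4 (k=28): L=233 R=82

Answer: 233 82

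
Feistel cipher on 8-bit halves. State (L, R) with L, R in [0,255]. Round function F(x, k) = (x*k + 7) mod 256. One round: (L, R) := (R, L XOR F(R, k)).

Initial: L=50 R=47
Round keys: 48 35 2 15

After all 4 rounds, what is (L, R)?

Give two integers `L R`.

Answer: 28 210

Derivation:
Round 1 (k=48): L=47 R=229
Round 2 (k=35): L=229 R=121
Round 3 (k=2): L=121 R=28
Round 4 (k=15): L=28 R=210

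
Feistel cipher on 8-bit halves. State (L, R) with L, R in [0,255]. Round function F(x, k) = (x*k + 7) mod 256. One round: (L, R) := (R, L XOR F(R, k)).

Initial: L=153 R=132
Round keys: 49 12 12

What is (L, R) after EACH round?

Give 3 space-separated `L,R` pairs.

Round 1 (k=49): L=132 R=210
Round 2 (k=12): L=210 R=91
Round 3 (k=12): L=91 R=153

Answer: 132,210 210,91 91,153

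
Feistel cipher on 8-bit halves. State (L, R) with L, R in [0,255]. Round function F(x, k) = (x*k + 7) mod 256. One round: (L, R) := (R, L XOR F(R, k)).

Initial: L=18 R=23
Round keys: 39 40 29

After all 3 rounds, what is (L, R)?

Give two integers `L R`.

Round 1 (k=39): L=23 R=154
Round 2 (k=40): L=154 R=0
Round 3 (k=29): L=0 R=157

Answer: 0 157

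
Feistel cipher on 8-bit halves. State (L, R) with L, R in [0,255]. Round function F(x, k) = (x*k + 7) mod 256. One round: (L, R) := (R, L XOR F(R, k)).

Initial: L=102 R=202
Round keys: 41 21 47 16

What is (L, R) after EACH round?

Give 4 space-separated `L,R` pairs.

Answer: 202,7 7,80 80,176 176,87

Derivation:
Round 1 (k=41): L=202 R=7
Round 2 (k=21): L=7 R=80
Round 3 (k=47): L=80 R=176
Round 4 (k=16): L=176 R=87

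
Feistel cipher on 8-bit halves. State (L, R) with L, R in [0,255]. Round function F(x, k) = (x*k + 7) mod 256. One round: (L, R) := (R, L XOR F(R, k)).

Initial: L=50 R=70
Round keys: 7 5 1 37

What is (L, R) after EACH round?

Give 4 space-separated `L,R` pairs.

Answer: 70,195 195,144 144,84 84,187

Derivation:
Round 1 (k=7): L=70 R=195
Round 2 (k=5): L=195 R=144
Round 3 (k=1): L=144 R=84
Round 4 (k=37): L=84 R=187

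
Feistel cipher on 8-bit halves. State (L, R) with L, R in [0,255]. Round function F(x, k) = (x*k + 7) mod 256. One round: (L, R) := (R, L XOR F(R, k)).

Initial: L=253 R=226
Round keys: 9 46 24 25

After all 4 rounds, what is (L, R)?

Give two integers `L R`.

Round 1 (k=9): L=226 R=4
Round 2 (k=46): L=4 R=93
Round 3 (k=24): L=93 R=187
Round 4 (k=25): L=187 R=23

Answer: 187 23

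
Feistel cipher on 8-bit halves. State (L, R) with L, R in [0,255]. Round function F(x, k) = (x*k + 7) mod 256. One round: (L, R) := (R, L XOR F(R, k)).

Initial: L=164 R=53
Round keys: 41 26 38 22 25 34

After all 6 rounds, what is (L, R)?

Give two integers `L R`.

Round 1 (k=41): L=53 R=32
Round 2 (k=26): L=32 R=114
Round 3 (k=38): L=114 R=211
Round 4 (k=22): L=211 R=91
Round 5 (k=25): L=91 R=57
Round 6 (k=34): L=57 R=194

Answer: 57 194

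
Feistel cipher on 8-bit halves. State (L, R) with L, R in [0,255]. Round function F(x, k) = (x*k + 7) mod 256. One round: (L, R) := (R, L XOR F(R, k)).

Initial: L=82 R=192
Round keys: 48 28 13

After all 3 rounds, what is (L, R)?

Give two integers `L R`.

Answer: 147 43

Derivation:
Round 1 (k=48): L=192 R=85
Round 2 (k=28): L=85 R=147
Round 3 (k=13): L=147 R=43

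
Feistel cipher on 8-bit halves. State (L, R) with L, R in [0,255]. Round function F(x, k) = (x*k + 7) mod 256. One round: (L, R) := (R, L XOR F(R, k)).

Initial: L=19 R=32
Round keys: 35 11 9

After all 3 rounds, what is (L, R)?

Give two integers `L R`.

Round 1 (k=35): L=32 R=116
Round 2 (k=11): L=116 R=35
Round 3 (k=9): L=35 R=54

Answer: 35 54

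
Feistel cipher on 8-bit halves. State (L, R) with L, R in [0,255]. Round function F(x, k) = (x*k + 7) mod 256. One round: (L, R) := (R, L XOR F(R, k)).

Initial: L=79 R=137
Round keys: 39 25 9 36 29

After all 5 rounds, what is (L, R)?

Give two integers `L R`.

Answer: 10 144

Derivation:
Round 1 (k=39): L=137 R=169
Round 2 (k=25): L=169 R=1
Round 3 (k=9): L=1 R=185
Round 4 (k=36): L=185 R=10
Round 5 (k=29): L=10 R=144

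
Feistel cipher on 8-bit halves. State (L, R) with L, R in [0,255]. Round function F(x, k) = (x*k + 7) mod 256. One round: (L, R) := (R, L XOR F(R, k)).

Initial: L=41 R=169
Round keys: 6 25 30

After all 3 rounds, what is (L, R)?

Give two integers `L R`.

Answer: 18 247

Derivation:
Round 1 (k=6): L=169 R=212
Round 2 (k=25): L=212 R=18
Round 3 (k=30): L=18 R=247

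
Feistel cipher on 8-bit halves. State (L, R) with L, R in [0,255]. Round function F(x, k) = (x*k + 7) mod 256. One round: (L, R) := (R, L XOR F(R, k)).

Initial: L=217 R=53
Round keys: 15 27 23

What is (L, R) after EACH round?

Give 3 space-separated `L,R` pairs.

Answer: 53,251 251,181 181,177

Derivation:
Round 1 (k=15): L=53 R=251
Round 2 (k=27): L=251 R=181
Round 3 (k=23): L=181 R=177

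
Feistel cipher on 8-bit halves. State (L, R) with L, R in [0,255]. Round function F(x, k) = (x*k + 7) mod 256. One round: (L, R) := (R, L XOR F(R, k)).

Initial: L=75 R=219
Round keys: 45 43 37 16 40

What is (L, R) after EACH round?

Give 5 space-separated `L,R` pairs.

Answer: 219,205 205,173 173,197 197,250 250,210

Derivation:
Round 1 (k=45): L=219 R=205
Round 2 (k=43): L=205 R=173
Round 3 (k=37): L=173 R=197
Round 4 (k=16): L=197 R=250
Round 5 (k=40): L=250 R=210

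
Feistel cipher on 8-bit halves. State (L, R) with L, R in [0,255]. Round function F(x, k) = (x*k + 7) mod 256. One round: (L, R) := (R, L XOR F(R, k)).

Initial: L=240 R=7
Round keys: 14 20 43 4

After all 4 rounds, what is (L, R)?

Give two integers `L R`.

Round 1 (k=14): L=7 R=153
Round 2 (k=20): L=153 R=252
Round 3 (k=43): L=252 R=194
Round 4 (k=4): L=194 R=243

Answer: 194 243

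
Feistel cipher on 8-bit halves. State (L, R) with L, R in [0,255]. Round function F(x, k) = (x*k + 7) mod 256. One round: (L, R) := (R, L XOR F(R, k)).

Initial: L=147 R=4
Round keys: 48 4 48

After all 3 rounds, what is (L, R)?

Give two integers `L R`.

Round 1 (k=48): L=4 R=84
Round 2 (k=4): L=84 R=83
Round 3 (k=48): L=83 R=195

Answer: 83 195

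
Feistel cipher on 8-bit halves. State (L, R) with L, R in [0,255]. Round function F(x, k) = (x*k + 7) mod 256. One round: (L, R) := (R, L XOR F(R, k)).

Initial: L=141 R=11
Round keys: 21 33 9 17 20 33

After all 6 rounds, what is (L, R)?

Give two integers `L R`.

Answer: 208 252

Derivation:
Round 1 (k=21): L=11 R=99
Round 2 (k=33): L=99 R=193
Round 3 (k=9): L=193 R=179
Round 4 (k=17): L=179 R=43
Round 5 (k=20): L=43 R=208
Round 6 (k=33): L=208 R=252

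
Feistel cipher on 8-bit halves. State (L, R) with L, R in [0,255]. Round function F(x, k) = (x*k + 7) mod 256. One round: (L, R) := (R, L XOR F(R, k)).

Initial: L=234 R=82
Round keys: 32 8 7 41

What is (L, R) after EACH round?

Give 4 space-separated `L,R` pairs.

Round 1 (k=32): L=82 R=173
Round 2 (k=8): L=173 R=61
Round 3 (k=7): L=61 R=31
Round 4 (k=41): L=31 R=195

Answer: 82,173 173,61 61,31 31,195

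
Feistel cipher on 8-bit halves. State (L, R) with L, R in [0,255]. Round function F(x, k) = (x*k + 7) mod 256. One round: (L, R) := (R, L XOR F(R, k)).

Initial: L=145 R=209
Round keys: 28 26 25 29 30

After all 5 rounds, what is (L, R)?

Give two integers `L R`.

Round 1 (k=28): L=209 R=114
Round 2 (k=26): L=114 R=74
Round 3 (k=25): L=74 R=51
Round 4 (k=29): L=51 R=132
Round 5 (k=30): L=132 R=76

Answer: 132 76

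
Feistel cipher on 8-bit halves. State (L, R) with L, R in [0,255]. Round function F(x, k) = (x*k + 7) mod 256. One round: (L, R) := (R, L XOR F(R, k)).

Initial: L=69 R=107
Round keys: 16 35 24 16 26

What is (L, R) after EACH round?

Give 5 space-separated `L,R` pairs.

Answer: 107,242 242,118 118,229 229,33 33,132

Derivation:
Round 1 (k=16): L=107 R=242
Round 2 (k=35): L=242 R=118
Round 3 (k=24): L=118 R=229
Round 4 (k=16): L=229 R=33
Round 5 (k=26): L=33 R=132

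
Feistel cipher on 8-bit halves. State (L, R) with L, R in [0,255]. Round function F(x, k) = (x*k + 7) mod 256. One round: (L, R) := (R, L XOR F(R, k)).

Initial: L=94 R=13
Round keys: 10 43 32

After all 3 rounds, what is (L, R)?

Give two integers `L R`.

Round 1 (k=10): L=13 R=215
Round 2 (k=43): L=215 R=41
Round 3 (k=32): L=41 R=240

Answer: 41 240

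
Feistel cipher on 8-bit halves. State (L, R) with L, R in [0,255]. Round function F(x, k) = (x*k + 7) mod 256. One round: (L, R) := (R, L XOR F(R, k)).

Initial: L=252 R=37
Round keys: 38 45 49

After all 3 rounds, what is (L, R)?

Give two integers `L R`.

Round 1 (k=38): L=37 R=121
Round 2 (k=45): L=121 R=105
Round 3 (k=49): L=105 R=89

Answer: 105 89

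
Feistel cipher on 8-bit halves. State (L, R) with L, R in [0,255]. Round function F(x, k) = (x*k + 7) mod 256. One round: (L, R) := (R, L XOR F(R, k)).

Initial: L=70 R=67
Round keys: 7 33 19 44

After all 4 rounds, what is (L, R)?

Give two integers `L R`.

Round 1 (k=7): L=67 R=154
Round 2 (k=33): L=154 R=162
Round 3 (k=19): L=162 R=151
Round 4 (k=44): L=151 R=89

Answer: 151 89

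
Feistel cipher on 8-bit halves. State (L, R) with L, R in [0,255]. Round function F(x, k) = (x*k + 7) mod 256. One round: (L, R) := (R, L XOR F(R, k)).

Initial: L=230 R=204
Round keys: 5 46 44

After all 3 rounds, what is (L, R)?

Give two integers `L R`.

Answer: 225 86

Derivation:
Round 1 (k=5): L=204 R=229
Round 2 (k=46): L=229 R=225
Round 3 (k=44): L=225 R=86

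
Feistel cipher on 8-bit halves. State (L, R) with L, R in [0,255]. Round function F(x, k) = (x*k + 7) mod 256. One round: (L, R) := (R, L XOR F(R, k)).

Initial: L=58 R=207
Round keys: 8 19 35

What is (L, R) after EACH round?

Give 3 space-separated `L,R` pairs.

Round 1 (k=8): L=207 R=69
Round 2 (k=19): L=69 R=233
Round 3 (k=35): L=233 R=167

Answer: 207,69 69,233 233,167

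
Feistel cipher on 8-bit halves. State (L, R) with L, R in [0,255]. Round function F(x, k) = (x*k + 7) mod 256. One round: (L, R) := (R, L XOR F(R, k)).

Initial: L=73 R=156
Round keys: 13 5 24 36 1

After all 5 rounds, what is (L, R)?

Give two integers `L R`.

Answer: 142 208

Derivation:
Round 1 (k=13): L=156 R=186
Round 2 (k=5): L=186 R=53
Round 3 (k=24): L=53 R=69
Round 4 (k=36): L=69 R=142
Round 5 (k=1): L=142 R=208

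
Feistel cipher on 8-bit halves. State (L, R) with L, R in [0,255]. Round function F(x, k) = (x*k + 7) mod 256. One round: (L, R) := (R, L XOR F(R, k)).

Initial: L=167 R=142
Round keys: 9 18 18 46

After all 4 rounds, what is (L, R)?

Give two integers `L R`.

Answer: 131 116

Derivation:
Round 1 (k=9): L=142 R=162
Round 2 (k=18): L=162 R=229
Round 3 (k=18): L=229 R=131
Round 4 (k=46): L=131 R=116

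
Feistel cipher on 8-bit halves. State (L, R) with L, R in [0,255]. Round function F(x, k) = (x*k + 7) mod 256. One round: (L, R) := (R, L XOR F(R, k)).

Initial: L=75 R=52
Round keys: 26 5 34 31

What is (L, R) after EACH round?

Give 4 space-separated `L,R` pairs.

Round 1 (k=26): L=52 R=4
Round 2 (k=5): L=4 R=47
Round 3 (k=34): L=47 R=65
Round 4 (k=31): L=65 R=201

Answer: 52,4 4,47 47,65 65,201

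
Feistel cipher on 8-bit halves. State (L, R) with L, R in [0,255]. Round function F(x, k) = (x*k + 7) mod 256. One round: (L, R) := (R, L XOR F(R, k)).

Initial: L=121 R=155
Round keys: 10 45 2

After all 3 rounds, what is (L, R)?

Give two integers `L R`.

Answer: 152 91

Derivation:
Round 1 (k=10): L=155 R=108
Round 2 (k=45): L=108 R=152
Round 3 (k=2): L=152 R=91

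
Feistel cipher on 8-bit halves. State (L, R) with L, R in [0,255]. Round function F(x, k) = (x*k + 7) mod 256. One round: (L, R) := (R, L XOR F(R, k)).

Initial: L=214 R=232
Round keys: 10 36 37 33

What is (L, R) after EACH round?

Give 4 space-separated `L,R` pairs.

Round 1 (k=10): L=232 R=193
Round 2 (k=36): L=193 R=195
Round 3 (k=37): L=195 R=247
Round 4 (k=33): L=247 R=29

Answer: 232,193 193,195 195,247 247,29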